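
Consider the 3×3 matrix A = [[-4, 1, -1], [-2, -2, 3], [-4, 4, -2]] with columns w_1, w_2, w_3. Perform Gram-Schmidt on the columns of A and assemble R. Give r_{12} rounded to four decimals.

e_1 = w_1/‖w_1‖ = (-4, -2, -4)/6.0000 = (-0.6667, -0.3333, -0.6667).
r_{12} = e_1·w_2 = -2.6667.

r_{12} = -2.6667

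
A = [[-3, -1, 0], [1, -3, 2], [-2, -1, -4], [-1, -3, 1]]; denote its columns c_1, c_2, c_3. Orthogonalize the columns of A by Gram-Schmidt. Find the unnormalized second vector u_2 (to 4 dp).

u_2 = (0.0000, -3.3333, -0.3333, -2.6667)

c_1 = (-3, 1, -2, -1); ‖c_1‖ = 3.8730, so q_1 = (-0.7746, 0.2582, -0.5164, -0.2582).
q_1·c_2 = (-0.7746)·(-1) + 0.2582·(-3) + (-0.5164)·(-1) + (-0.2582)·(-3) = 1.2910.
u_2 = c_2 − 1.2910·q_1 = (0.0000, -3.3333, -0.3333, -2.6667).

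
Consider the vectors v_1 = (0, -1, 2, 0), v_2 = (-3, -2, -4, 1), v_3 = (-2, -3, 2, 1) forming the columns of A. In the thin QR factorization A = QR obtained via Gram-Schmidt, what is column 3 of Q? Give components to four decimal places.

q_1 = v_1/‖v_1‖ = (0, -1, 2, 0)/2.2361 = (0.0000, -0.4472, 0.8944, 0.0000).
r_{12} = q_1·v_2 = -2.6833.
u_2 = v_2 + 2.6833·q_1 = (-3.0000, -3.2000, -1.6000, 1.0000).
‖u_2‖ = 4.7749, so q_2 = (-0.6283, -0.6702, -0.3351, 0.2094).
r_{13} = q_1·v_3 = 3.1305; r_{23} = q_2·v_3 = 2.8063.
u_3 = v_3 − 3.1305·q_1 − 2.8063·q_2 = (-0.2368, 0.2807, 0.1404, 0.4123).
‖u_3‖ = 0.5697, so q_3 = (-0.4157, 0.4927, 0.2464, 0.7237).

q_3 = (-0.4157, 0.4927, 0.2464, 0.7237)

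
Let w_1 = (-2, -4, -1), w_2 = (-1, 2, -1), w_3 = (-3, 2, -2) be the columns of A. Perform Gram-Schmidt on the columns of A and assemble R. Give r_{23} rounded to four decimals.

r_{23} = 4.1038

w_1 = (-2, -4, -1); ‖w_1‖ = 4.5826, so e_1 = (-0.4364, -0.8729, -0.2182).
e_1·w_2 = (-0.4364)·(-1) + (-0.8729)·2 + (-0.2182)·(-1) = -1.0911.
u_2 = w_2 + 1.0911·e_1 = (-1.4762, 1.0476, -1.2381).
‖u_2‖ = 2.1931, so e_2 = (-0.6731, 0.4777, -0.5646).
r_{23} = e_2·w_3 = 4.1038.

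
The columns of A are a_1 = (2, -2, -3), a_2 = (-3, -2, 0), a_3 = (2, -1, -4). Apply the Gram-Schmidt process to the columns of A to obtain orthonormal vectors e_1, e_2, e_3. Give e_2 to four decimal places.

e_2 = (-0.7738, -0.6256, -0.0988)

e_1 = a_1/‖a_1‖ = (2, -2, -3)/4.1231 = (0.4851, -0.4851, -0.7276).
r_{12} = e_1·a_2 = -0.4851.
u_2 = a_2 + 0.4851·e_1 = (-2.7647, -2.2353, -0.3529).
‖u_2‖ = 3.5728, so e_2 = (-0.7738, -0.6256, -0.0988).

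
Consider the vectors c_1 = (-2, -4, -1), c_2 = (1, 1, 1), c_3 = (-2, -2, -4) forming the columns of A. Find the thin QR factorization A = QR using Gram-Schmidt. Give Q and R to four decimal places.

c_1 = (-2, -4, -1); ‖c_1‖ = 4.5826, so e_1 = (-0.4364, -0.8729, -0.2182).
e_1·c_2 = (-0.4364)·1 + (-0.8729)·1 + (-0.2182)·1 = -1.5275.
u_2 = c_2 + 1.5275·e_1 = (0.3333, -0.3333, 0.6667).
‖u_2‖ = 0.8165, so e_2 = (0.4082, -0.4082, 0.8165).
e_1·c_3 = (-0.4364)·(-2) + (-0.8729)·(-2) + (-0.2182)·(-4) = 3.4915; e_2·c_3 = 0.4082·(-2) + (-0.4082)·(-2) + 0.8165·(-4) = -3.2660.
u_3 = c_3 − 3.4915·e_1 + 3.2660·e_2 = (0.8571, -0.2857, -0.5714).
‖u_3‖ = 1.0690, so e_3 = (0.8018, -0.2673, -0.5345).

Q = [[-0.4364, 0.4082, 0.8018], [-0.8729, -0.4082, -0.2673], [-0.2182, 0.8165, -0.5345]], R = [[4.5826, -1.5275, 3.4915], [0.0000, 0.8165, -3.2660], [0.0000, 0.0000, 1.0690]]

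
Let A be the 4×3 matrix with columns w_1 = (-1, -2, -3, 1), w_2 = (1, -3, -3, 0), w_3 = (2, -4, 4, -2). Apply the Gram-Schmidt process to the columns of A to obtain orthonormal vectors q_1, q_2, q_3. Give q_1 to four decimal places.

q_1 = (-0.2582, -0.5164, -0.7746, 0.2582)

w_1 = (-1, -2, -3, 1); ‖w_1‖ = 3.8730, so q_1 = (-0.2582, -0.5164, -0.7746, 0.2582).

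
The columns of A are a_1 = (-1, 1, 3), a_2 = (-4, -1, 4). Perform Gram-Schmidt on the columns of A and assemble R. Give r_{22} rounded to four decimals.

r_{22} = 3.5420

a_1 = (-1, 1, 3); ‖a_1‖ = 3.3166, so e_1 = (-0.3015, 0.3015, 0.9045).
e_1·a_2 = (-0.3015)·(-4) + 0.3015·(-1) + 0.9045·4 = 4.5227.
u_2 = a_2 − 4.5227·e_1 = (-2.6364, -2.3636, -0.0909).
r_{22} = ‖u_2‖ = 3.5420.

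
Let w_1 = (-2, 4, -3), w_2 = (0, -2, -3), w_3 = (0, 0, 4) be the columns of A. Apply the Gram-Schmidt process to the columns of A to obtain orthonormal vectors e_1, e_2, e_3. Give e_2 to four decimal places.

e_2 = (0.0192, -0.5937, -0.8044)

e_1 = w_1/‖w_1‖ = (-2, 4, -3)/5.3852 = (-0.3714, 0.7428, -0.5571).
r_{12} = e_1·w_2 = 0.1857.
u_2 = w_2 − 0.1857·e_1 = (0.0690, -2.1379, -2.8966).
‖u_2‖ = 3.6008, so e_2 = (0.0192, -0.5937, -0.8044).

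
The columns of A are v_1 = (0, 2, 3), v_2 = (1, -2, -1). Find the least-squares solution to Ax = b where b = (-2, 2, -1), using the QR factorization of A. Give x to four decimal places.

e_1 = v_1/‖v_1‖ = (0, 2, 3)/3.6056 = (0.0000, 0.5547, 0.8321).
r_{12} = e_1·v_2 = -1.9415.
u_2 = v_2 + 1.9415·e_1 = (1.0000, -0.9231, 0.6154).
‖u_2‖ = 1.4936, so e_2 = (0.6695, -0.6180, 0.4120).
Qᵀb = (0.2774, -2.9872).
Back-substitute: x_2 = -2.9872/1.4936 = -2.0000.
x_1 = (0.2774 + 1.9415·(-2.0000))/3.6056 = -1.0000.

x = (-1.0000, -2.0000)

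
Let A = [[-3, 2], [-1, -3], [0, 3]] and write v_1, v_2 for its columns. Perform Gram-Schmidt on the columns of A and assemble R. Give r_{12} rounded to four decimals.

v_1 = (-3, -1, 0); ‖v_1‖ = 3.1623, so e_1 = (-0.9487, -0.3162, 0.0000).
r_{12} = e_1·v_2 = -0.9487.

r_{12} = -0.9487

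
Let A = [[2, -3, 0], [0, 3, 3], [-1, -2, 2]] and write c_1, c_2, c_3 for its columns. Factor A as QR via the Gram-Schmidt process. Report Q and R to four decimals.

Q = [[0.8944, -0.3229, 0.3094], [0.0000, 0.6919, 0.7220], [-0.4472, -0.6458, 0.6189]], R = [[2.2361, -1.7889, -0.8944], [0.0000, 4.3359, 0.7842], [0.0000, 0.0000, 3.4037]]

c_1 = (2, 0, -1); ‖c_1‖ = 2.2361, so e_1 = (0.8944, 0.0000, -0.4472).
e_1·c_2 = 0.8944·(-3) + 0.0000·3 + (-0.4472)·(-2) = -1.7889.
u_2 = c_2 + 1.7889·e_1 = (-1.4000, 3.0000, -2.8000).
‖u_2‖ = 4.3359, so e_2 = (-0.3229, 0.6919, -0.6458).
e_1·c_3 = 0.8944·0 + 0.0000·3 + (-0.4472)·2 = -0.8944; e_2·c_3 = (-0.3229)·0 + 0.6919·3 + (-0.6458)·2 = 0.7842.
u_3 = c_3 + 0.8944·e_1 − 0.7842·e_2 = (1.0532, 2.4574, 2.1064).
‖u_3‖ = 3.4037, so e_3 = (0.3094, 0.7220, 0.6189).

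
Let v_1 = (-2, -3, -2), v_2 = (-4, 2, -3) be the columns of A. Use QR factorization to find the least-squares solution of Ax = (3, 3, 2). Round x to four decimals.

x = (-1.0606, -0.1212)

q_1 = v_1/‖v_1‖ = (-2, -3, -2)/4.1231 = (-0.4851, -0.7276, -0.4851).
r_{12} = q_1·v_2 = 1.9403.
u_2 = v_2 − 1.9403·q_1 = (-3.0588, 3.4118, -2.0588).
‖u_2‖ = 5.0235, so q_2 = (-0.6089, 0.6792, -0.4098).
Qᵀb = (-4.6082, -0.6089).
Back-substitute: x_2 = -0.6089/5.0235 = -0.1212.
x_1 = (-4.6082 − 1.9403·(-0.1212))/4.1231 = -1.0606.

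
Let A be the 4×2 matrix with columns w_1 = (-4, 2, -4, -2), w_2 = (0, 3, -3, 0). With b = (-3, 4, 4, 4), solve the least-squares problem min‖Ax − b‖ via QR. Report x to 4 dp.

e_1 = w_1/‖w_1‖ = (-4, 2, -4, -2)/6.3246 = (-0.6325, 0.3162, -0.6325, -0.3162).
r_{12} = e_1·w_2 = 2.8460.
u_2 = w_2 − 2.8460·e_1 = (1.8000, 2.1000, -1.2000, 0.9000).
‖u_2‖ = 3.1464, so e_2 = (0.5721, 0.6674, -0.3814, 0.2860).
Qᵀb = (-0.6325, 0.5721).
Back-substitute: x_2 = 0.5721/3.1464 = 0.1818.
x_1 = (-0.6325 − 2.8460·0.1818)/6.3246 = -0.1818.

x = (-0.1818, 0.1818)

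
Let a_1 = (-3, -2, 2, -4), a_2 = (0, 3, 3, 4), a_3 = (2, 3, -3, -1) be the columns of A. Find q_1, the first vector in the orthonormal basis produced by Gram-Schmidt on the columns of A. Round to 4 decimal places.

a_1 = (-3, -2, 2, -4); ‖a_1‖ = 5.7446, so q_1 = (-0.5222, -0.3482, 0.3482, -0.6963).

q_1 = (-0.5222, -0.3482, 0.3482, -0.6963)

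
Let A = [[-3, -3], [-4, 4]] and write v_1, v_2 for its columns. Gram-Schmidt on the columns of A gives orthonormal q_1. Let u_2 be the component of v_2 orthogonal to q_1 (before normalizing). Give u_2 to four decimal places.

q_1 = v_1/‖v_1‖ = (-3, -4)/5.0000 = (-0.6000, -0.8000).
r_{12} = q_1·v_2 = -1.4000.
u_2 = v_2 + 1.4000·q_1 = (-3.8400, 2.8800).

u_2 = (-3.8400, 2.8800)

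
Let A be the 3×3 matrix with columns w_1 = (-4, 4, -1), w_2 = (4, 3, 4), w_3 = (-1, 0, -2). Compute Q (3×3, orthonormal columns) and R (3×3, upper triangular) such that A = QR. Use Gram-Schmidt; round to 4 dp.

w_1 = (-4, 4, -1); ‖w_1‖ = 5.7446, so q_1 = (-0.6963, 0.6963, -0.1741).
q_1·w_2 = (-0.6963)·4 + 0.6963·3 + (-0.1741)·4 = -1.3926.
u_2 = w_2 + 1.3926·q_1 = (3.0303, 3.9697, 3.7576).
‖u_2‖ = 6.2498, so q_2 = (0.4849, 0.6352, 0.6012).
q_1·w_3 = (-0.6963)·(-1) + 0.6963·0 + (-0.1741)·(-2) = 1.0445; q_2·w_3 = 0.4849·(-1) + 0.6352·0 + 0.6012·(-2) = -1.6873.
u_3 = w_3 − 1.0445·q_1 + 1.6873·q_2 = (0.5454, 0.3445, -0.8037).
‖u_3‖ = 1.0306, so q_3 = (0.5292, 0.3342, -0.7799).

Q = [[-0.6963, 0.4849, 0.5292], [0.6963, 0.6352, 0.3342], [-0.1741, 0.6012, -0.7799]], R = [[5.7446, -1.3926, 1.0445], [0.0000, 6.2498, -1.6873], [0.0000, 0.0000, 1.0306]]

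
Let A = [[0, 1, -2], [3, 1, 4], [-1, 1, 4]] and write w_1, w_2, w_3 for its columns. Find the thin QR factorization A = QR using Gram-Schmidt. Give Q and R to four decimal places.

w_1 = (0, 3, -1); ‖w_1‖ = 3.1623, so e_1 = (0.0000, 0.9487, -0.3162).
e_1·w_2 = 0.0000·1 + 0.9487·1 + (-0.3162)·1 = 0.6325.
u_2 = w_2 − 0.6325·e_1 = (1.0000, 0.4000, 1.2000).
‖u_2‖ = 1.6125, so e_2 = (0.6202, 0.2481, 0.7442).
e_1·w_3 = 0.0000·(-2) + 0.9487·4 + (-0.3162)·4 = 2.5298; e_2·w_3 = 0.6202·(-2) + 0.2481·4 + 0.7442·4 = 2.7288.
u_3 = w_3 − 2.5298·e_1 − 2.7288·e_2 = (-3.6923, 0.9231, 2.7692).
‖u_3‖ = 4.7068, so e_3 = (-0.7845, 0.1961, 0.5883).

Q = [[0.0000, 0.6202, -0.7845], [0.9487, 0.2481, 0.1961], [-0.3162, 0.7442, 0.5883]], R = [[3.1623, 0.6325, 2.5298], [0.0000, 1.6125, 2.7288], [0.0000, 0.0000, 4.7068]]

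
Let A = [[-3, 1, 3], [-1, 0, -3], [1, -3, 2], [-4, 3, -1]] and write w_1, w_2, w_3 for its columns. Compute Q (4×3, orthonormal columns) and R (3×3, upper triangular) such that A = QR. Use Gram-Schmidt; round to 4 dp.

Q = [[-0.5774, -0.3780, 0.5071], [-0.1925, -0.2520, -0.8452], [0.1925, -0.8819, 0.0000], [-0.7698, 0.1260, -0.1690]], R = [[5.1962, -3.4641, 0.0000], [0.0000, 2.6458, -2.2678], [0.0000, 0.0000, 4.2258]]

q_1 = w_1/‖w_1‖ = (-3, -1, 1, -4)/5.1962 = (-0.5774, -0.1925, 0.1925, -0.7698).
r_{12} = q_1·w_2 = -3.4641.
u_2 = w_2 + 3.4641·q_1 = (-1.0000, -0.6667, -2.3333, 0.3333).
‖u_2‖ = 2.6458, so q_2 = (-0.3780, -0.2520, -0.8819, 0.1260).
r_{13} = q_1·w_3 = 0.0000; r_{23} = q_2·w_3 = -2.2678.
u_3 = w_3 − 0.0000·q_1 + 2.2678·q_2 = (2.1429, -3.5714, 0.0000, -0.7143).
‖u_3‖ = 4.2258, so q_3 = (0.5071, -0.8452, 0.0000, -0.1690).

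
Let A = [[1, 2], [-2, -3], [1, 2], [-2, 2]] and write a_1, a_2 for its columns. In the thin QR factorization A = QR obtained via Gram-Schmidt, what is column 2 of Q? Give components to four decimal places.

a_1 = (1, -2, 1, -2); ‖a_1‖ = 3.1623, so e_1 = (0.3162, -0.6325, 0.3162, -0.6325).
e_1·a_2 = 0.3162·2 + (-0.6325)·(-3) + 0.3162·2 + (-0.6325)·2 = 1.8974.
u_2 = a_2 − 1.8974·e_1 = (1.4000, -1.8000, 1.4000, 3.2000).
‖u_2‖ = 4.1713, so e_2 = (0.3356, -0.4315, 0.3356, 0.7671).

e_2 = (0.3356, -0.4315, 0.3356, 0.7671)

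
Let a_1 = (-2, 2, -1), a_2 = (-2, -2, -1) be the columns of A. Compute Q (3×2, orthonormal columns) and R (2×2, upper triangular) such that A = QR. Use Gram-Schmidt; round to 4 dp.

Q = [[-0.6667, -0.5963], [0.6667, -0.7454], [-0.3333, -0.2981]], R = [[3.0000, 0.3333], [0.0000, 2.9814]]

a_1 = (-2, 2, -1); ‖a_1‖ = 3.0000, so e_1 = (-0.6667, 0.6667, -0.3333).
e_1·a_2 = (-0.6667)·(-2) + 0.6667·(-2) + (-0.3333)·(-1) = 0.3333.
u_2 = a_2 − 0.3333·e_1 = (-1.7778, -2.2222, -0.8889).
‖u_2‖ = 2.9814, so e_2 = (-0.5963, -0.7454, -0.2981).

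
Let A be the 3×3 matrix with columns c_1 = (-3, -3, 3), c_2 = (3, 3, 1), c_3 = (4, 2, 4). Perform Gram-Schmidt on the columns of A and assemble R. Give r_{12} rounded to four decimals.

c_1 = (-3, -3, 3); ‖c_1‖ = 5.1962, so e_1 = (-0.5774, -0.5774, 0.5774).
r_{12} = e_1·c_2 = -2.8868.

r_{12} = -2.8868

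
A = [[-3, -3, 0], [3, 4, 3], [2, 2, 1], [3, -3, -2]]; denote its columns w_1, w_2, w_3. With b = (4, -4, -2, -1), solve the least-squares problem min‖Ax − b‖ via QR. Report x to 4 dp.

x = (-0.7455, -0.5573, 0.2052)

w_1 = (-3, 3, 2, 3); ‖w_1‖ = 5.5678, so q_1 = (-0.5388, 0.5388, 0.3592, 0.5388).
q_1·w_2 = (-0.5388)·(-3) + 0.5388·4 + 0.3592·2 + 0.5388·(-3) = 2.8737.
u_2 = w_2 − 2.8737·q_1 = (-1.4516, 2.4516, 0.9677, -4.5484).
‖u_2‖ = 5.4536, so q_2 = (-0.2662, 0.4495, 0.1774, -0.8340).
q_1·w_3 = (-0.5388)·0 + 0.5388·3 + 0.3592·1 + 0.5388·(-2) = 0.8980; q_2·w_3 = (-0.2662)·0 + 0.4495·3 + 0.1774·1 + (-0.8340)·(-2) = 3.1941.
u_3 = w_3 − 0.8980·q_1 − 3.1941·q_2 = (1.3341, 1.0803, 0.1106, 0.1800).
‖u_3‖ = 1.7295, so q_3 = (0.7713, 0.6246, 0.0640, 0.1041).
Qᵀb = (-5.5678, -2.3837, 0.3549).
Back-substitute: x_3 = 0.3549/1.7295 = 0.2052.
x_2 = (-2.3837 − 3.1941·0.2052)/5.4536 = -0.5573.
x_1 = (-5.5678 − 2.8737·(-0.5573) − 0.8980·0.2052)/5.5678 = -0.7455.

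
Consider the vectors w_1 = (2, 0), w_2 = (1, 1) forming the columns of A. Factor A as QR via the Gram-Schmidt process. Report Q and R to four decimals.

Q = [[1.0000, 0.0000], [0.0000, 1.0000]], R = [[2.0000, 1.0000], [0.0000, 1.0000]]

w_1 = (2, 0); ‖w_1‖ = 2.0000, so e_1 = (1.0000, 0.0000).
e_1·w_2 = 1.0000·1 + 0.0000·1 = 1.0000.
u_2 = w_2 − 1.0000·e_1 = (0.0000, 1.0000).
‖u_2‖ = 1.0000, so e_2 = (0.0000, 1.0000).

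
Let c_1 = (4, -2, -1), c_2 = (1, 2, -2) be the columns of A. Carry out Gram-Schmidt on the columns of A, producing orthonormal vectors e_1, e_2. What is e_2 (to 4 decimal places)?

c_1 = (4, -2, -1); ‖c_1‖ = 4.5826, so e_1 = (0.8729, -0.4364, -0.2182).
e_1·c_2 = 0.8729·1 + (-0.4364)·2 + (-0.2182)·(-2) = 0.4364.
u_2 = c_2 − 0.4364·e_1 = (0.6190, 2.1905, -1.9048).
‖u_2‖ = 2.9681, so e_2 = (0.2086, 0.7380, -0.6417).

e_2 = (0.2086, 0.7380, -0.6417)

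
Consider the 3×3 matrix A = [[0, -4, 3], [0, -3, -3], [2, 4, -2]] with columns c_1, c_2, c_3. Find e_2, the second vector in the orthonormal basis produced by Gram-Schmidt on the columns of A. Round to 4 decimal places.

e_2 = (-0.8000, -0.6000, 0.0000)

c_1 = (0, 0, 2); ‖c_1‖ = 2.0000, so e_1 = (0.0000, 0.0000, 1.0000).
e_1·c_2 = 0.0000·(-4) + 0.0000·(-3) + 1.0000·4 = 4.0000.
u_2 = c_2 − 4.0000·e_1 = (-4.0000, -3.0000, 0.0000).
‖u_2‖ = 5.0000, so e_2 = (-0.8000, -0.6000, 0.0000).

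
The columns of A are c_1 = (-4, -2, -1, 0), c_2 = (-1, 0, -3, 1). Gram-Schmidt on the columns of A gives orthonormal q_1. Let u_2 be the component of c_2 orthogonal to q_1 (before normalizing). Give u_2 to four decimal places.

u_2 = (0.3333, 0.6667, -2.6667, 1.0000)

c_1 = (-4, -2, -1, 0); ‖c_1‖ = 4.5826, so q_1 = (-0.8729, -0.4364, -0.2182, 0.0000).
q_1·c_2 = (-0.8729)·(-1) + (-0.4364)·0 + (-0.2182)·(-3) + 0.0000·1 = 1.5275.
u_2 = c_2 − 1.5275·q_1 = (0.3333, 0.6667, -2.6667, 1.0000).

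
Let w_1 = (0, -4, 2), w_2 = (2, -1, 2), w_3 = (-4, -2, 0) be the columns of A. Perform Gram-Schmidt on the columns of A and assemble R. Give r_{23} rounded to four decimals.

w_1 = (0, -4, 2); ‖w_1‖ = 4.4721, so q_1 = (0.0000, -0.8944, 0.4472).
q_1·w_2 = 0.0000·2 + (-0.8944)·(-1) + 0.4472·2 = 1.7889.
u_2 = w_2 − 1.7889·q_1 = (2.0000, 0.6000, 1.2000).
‖u_2‖ = 2.4083, so q_2 = (0.8305, 0.2491, 0.4983).
r_{23} = q_2·w_3 = -3.8201.

r_{23} = -3.8201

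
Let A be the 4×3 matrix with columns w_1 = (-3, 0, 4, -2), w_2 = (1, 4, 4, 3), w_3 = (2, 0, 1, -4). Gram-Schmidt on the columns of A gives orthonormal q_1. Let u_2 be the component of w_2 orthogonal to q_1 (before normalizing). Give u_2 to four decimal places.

w_1 = (-3, 0, 4, -2); ‖w_1‖ = 5.3852, so q_1 = (-0.5571, 0.0000, 0.7428, -0.3714).
q_1·w_2 = (-0.5571)·1 + 0.0000·4 + 0.7428·4 + (-0.3714)·3 = 1.2999.
u_2 = w_2 − 1.2999·q_1 = (1.7241, 4.0000, 3.0345, 3.4828).

u_2 = (1.7241, 4.0000, 3.0345, 3.4828)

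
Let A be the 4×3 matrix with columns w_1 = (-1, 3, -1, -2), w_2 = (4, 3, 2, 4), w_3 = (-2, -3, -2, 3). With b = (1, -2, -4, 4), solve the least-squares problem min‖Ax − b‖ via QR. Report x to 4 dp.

w_1 = (-1, 3, -1, -2); ‖w_1‖ = 3.8730, so e_1 = (-0.2582, 0.7746, -0.2582, -0.5164).
e_1·w_2 = (-0.2582)·4 + 0.7746·3 + (-0.2582)·2 + (-0.5164)·4 = -1.2910.
u_2 = w_2 + 1.2910·e_1 = (3.6667, 4.0000, 1.6667, 3.3333).
‖u_2‖ = 6.5828, so e_2 = (0.5570, 0.6076, 0.2532, 0.5064).
e_1·w_3 = (-0.2582)·(-2) + 0.7746·(-3) + (-0.2582)·(-2) + (-0.5164)·3 = -2.8402; e_2·w_3 = 0.5570·(-2) + 0.6076·(-3) + 0.2532·(-2) + 0.5064·3 = -1.9242.
u_3 = w_3 + 2.8402·e_1 + 1.9242·e_2 = (-1.6615, 0.3692, -2.2462, 2.5077).
‖u_3‖ = 3.7724, so e_3 = (-0.4404, 0.0979, -0.5954, 0.6648).
Qᵀb = (-2.8402, 0.3545, 4.4045).
Back-substitute: x_3 = 4.4045/3.7724 = 1.1676.
x_2 = (0.3545 + 1.9242·1.1676)/6.5828 = 0.3951.
x_1 = (-2.8402 + 1.2910·0.3951 + 2.8402·1.1676)/3.8730 = 0.2546.

x = (0.2546, 0.3951, 1.1676)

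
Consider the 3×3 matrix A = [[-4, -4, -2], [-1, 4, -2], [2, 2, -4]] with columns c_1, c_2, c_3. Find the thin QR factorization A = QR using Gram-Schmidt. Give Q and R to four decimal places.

Q = [[-0.8729, -0.1952, -0.4472], [-0.2182, 0.9759, 0.0000], [0.4364, 0.0976, -0.8944]], R = [[4.5826, 3.4915, 0.4364], [0.0000, 4.8795, -1.9518], [0.0000, 0.0000, 4.4721]]

c_1 = (-4, -1, 2); ‖c_1‖ = 4.5826, so e_1 = (-0.8729, -0.2182, 0.4364).
e_1·c_2 = (-0.8729)·(-4) + (-0.2182)·4 + 0.4364·2 = 3.4915.
u_2 = c_2 − 3.4915·e_1 = (-0.9524, 4.7619, 0.4762).
‖u_2‖ = 4.8795, so e_2 = (-0.1952, 0.9759, 0.0976).
e_1·c_3 = (-0.8729)·(-2) + (-0.2182)·(-2) + 0.4364·(-4) = 0.4364; e_2·c_3 = (-0.1952)·(-2) + 0.9759·(-2) + 0.0976·(-4) = -1.9518.
u_3 = c_3 − 0.4364·e_1 + 1.9518·e_2 = (-2.0000, 0.0000, -4.0000).
‖u_3‖ = 4.4721, so e_3 = (-0.4472, 0.0000, -0.8944).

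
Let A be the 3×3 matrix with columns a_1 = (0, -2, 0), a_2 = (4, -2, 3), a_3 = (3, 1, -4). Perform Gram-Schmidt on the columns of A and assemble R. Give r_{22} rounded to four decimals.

a_1 = (0, -2, 0); ‖a_1‖ = 2.0000, so e_1 = (0.0000, -1.0000, 0.0000).
e_1·a_2 = 0.0000·4 + (-1.0000)·(-2) + 0.0000·3 = 2.0000.
u_2 = a_2 − 2.0000·e_1 = (4.0000, 0.0000, 3.0000).
r_{22} = ‖u_2‖ = 5.0000.

r_{22} = 5.0000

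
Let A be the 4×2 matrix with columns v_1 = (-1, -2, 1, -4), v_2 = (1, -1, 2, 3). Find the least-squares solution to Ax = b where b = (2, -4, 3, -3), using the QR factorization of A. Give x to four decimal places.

x = (1.3735, 1.0241)

v_1 = (-1, -2, 1, -4); ‖v_1‖ = 4.6904, so q_1 = (-0.2132, -0.4264, 0.2132, -0.8528).
q_1·v_2 = (-0.2132)·1 + (-0.4264)·(-1) + 0.2132·2 + (-0.8528)·3 = -1.9188.
u_2 = v_2 + 1.9188·q_1 = (0.5909, -1.8182, 2.4091, 1.3636).
‖u_2‖ = 3.3643, so q_2 = (0.1756, -0.5404, 0.7161, 0.4053).
Qᵀb = (4.4772, 3.4453).
Back-substitute: x_2 = 3.4453/3.3643 = 1.0241.
x_1 = (4.4772 + 1.9188·1.0241)/4.6904 = 1.3735.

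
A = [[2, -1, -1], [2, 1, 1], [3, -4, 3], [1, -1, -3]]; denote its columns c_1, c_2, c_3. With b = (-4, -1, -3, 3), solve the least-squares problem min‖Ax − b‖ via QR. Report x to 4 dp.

x = (-0.7820, -0.1072, -0.5529)

e_1 = c_1/‖c_1‖ = (2, 2, 3, 1)/4.2426 = (0.4714, 0.4714, 0.7071, 0.2357).
r_{12} = e_1·c_2 = -3.0641.
u_2 = c_2 + 3.0641·e_1 = (0.4444, 2.4444, -1.8333, -0.2778).
‖u_2‖ = 3.1002, so e_2 = (0.1434, 0.7885, -0.5914, -0.0896).
r_{13} = e_1·c_3 = 1.4142; r_{23} = e_2·c_3 = -0.8602.
u_3 = c_3 − 1.4142·e_1 + 0.8602·e_2 = (-1.5434, 1.0116, 1.4913, -3.4104).
‖u_3‖ = 4.1545, so e_3 = (-0.3715, 0.2435, 0.3590, -0.8209).
Qᵀb = (-3.7712, 0.1434, -2.2971).
Back-substitute: x_3 = -2.2971/4.1545 = -0.5529.
x_2 = (0.1434 + 0.8602·(-0.5529))/3.1002 = -0.1072.
x_1 = (-3.7712 + 3.0641·(-0.1072) − 1.4142·(-0.5529))/4.2426 = -0.7820.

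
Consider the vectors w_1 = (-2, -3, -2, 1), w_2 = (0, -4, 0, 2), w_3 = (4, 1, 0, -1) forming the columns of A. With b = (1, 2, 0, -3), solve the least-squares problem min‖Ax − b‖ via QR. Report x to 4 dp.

x = (0.2500, -0.7500, 0.4167)

q_1 = w_1/‖w_1‖ = (-2, -3, -2, 1)/4.2426 = (-0.4714, -0.7071, -0.4714, 0.2357).
r_{12} = q_1·w_2 = 3.2998.
u_2 = w_2 − 3.2998·q_1 = (1.5556, -1.6667, 1.5556, 1.2222).
‖u_2‖ = 3.0185, so q_2 = (0.5153, -0.5522, 0.5153, 0.4049).
r_{13} = q_1·w_3 = -2.8284; r_{23} = q_2·w_3 = 1.1043.
u_3 = w_3 + 2.8284·q_1 − 1.1043·q_2 = (2.0976, -0.3902, -1.9024, -0.7805).
‖u_3‖ = 2.9632, so q_3 = (0.7079, -0.1317, -0.6420, -0.2634).
Qᵀb = (-2.5927, -1.8037, 1.2347).
Back-substitute: x_3 = 1.2347/2.9632 = 0.4167.
x_2 = (-1.8037 − 1.1043·0.4167)/3.0185 = -0.7500.
x_1 = (-2.5927 − 3.2998·(-0.7500) + 2.8284·0.4167)/4.2426 = 0.2500.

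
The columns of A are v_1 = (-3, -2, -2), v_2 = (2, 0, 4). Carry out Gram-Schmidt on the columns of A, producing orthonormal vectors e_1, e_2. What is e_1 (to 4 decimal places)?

v_1 = (-3, -2, -2); ‖v_1‖ = 4.1231, so e_1 = (-0.7276, -0.4851, -0.4851).

e_1 = (-0.7276, -0.4851, -0.4851)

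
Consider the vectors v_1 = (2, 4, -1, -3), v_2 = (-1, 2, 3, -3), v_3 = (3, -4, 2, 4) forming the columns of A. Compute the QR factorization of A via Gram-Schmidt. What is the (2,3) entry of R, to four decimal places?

r_{23} = -1.7346

v_1 = (2, 4, -1, -3); ‖v_1‖ = 5.4772, so e_1 = (0.3651, 0.7303, -0.1826, -0.5477).
e_1·v_2 = 0.3651·(-1) + 0.7303·2 + (-0.1826)·3 + (-0.5477)·(-3) = 2.1909.
u_2 = v_2 − 2.1909·e_1 = (-1.8000, 0.4000, 3.4000, -1.8000).
‖u_2‖ = 4.2661, so e_2 = (-0.4219, 0.0938, 0.7970, -0.4219).
r_{23} = e_2·v_3 = -1.7346.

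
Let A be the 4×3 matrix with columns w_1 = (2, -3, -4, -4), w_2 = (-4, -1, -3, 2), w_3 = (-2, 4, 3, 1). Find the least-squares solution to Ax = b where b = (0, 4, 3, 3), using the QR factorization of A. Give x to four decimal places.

x = (-0.6549, -0.2340, 0.2114)

q_1 = w_1/‖w_1‖ = (2, -3, -4, -4)/6.7082 = (0.2981, -0.4472, -0.5963, -0.5963).
r_{12} = q_1·w_2 = -0.1491.
u_2 = w_2 + 0.1491·q_1 = (-3.9556, -1.0667, -3.0889, 1.9111).
‖u_2‖ = 5.4752, so q_2 = (-0.7224, -0.1948, -0.5642, 0.3490).
r_{13} = q_1·w_3 = -4.7703; r_{23} = q_2·w_3 = -0.6778.
u_3 = w_3 + 4.7703·q_1 + 0.6778·q_2 = (-1.0675, 1.7346, -0.2268, -1.6079).
‖u_3‖ = 2.6048, so q_3 = (-0.4098, 0.6659, -0.0871, -0.6173).
Qᵀb = (-5.3666, -1.4246, 0.5507).
Back-substitute: x_3 = 0.5507/2.6048 = 0.2114.
x_2 = (-1.4246 + 0.6778·0.2114)/5.4752 = -0.2340.
x_1 = (-5.3666 + 0.1491·(-0.2340) + 4.7703·0.2114)/6.7082 = -0.6549.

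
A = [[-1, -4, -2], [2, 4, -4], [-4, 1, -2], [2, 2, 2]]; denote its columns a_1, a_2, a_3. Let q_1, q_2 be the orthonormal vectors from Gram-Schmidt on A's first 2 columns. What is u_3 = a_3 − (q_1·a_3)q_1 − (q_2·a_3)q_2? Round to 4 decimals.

u_3 = (-2.7606, -3.6159, -0.2100, 1.8156)

q_1 = a_1/‖a_1‖ = (-1, 2, -4, 2)/5.0000 = (-0.2000, 0.4000, -0.8000, 0.4000).
r_{12} = q_1·a_2 = 2.4000.
u_2 = a_2 − 2.4000·q_1 = (-3.5200, 3.0400, 2.9200, 1.0400).
‖u_2‖ = 5.5893, so q_2 = (-0.6298, 0.5439, 0.5224, 0.1861).
r_{13} = q_1·a_3 = 1.2000; r_{23} = q_2·a_3 = -1.5888.
u_3 = a_3 − 1.2000·q_1 + 1.5888·q_2 = (-2.7606, -3.6159, -0.2100, 1.8156).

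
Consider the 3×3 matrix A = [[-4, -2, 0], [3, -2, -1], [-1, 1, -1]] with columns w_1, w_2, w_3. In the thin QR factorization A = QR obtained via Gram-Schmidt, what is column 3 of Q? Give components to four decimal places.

e_3 = (-0.0655, -0.3931, -0.9172)

w_1 = (-4, 3, -1); ‖w_1‖ = 5.0990, so e_1 = (-0.7845, 0.5883, -0.1961).
e_1·w_2 = (-0.7845)·(-2) + 0.5883·(-2) + (-0.1961)·1 = 0.1961.
u_2 = w_2 − 0.1961·e_1 = (-1.8462, -2.1154, 1.0385).
‖u_2‖ = 2.9936, so e_2 = (-0.6167, -0.7066, 0.3469).
e_1·w_3 = (-0.7845)·0 + 0.5883·(-1) + (-0.1961)·(-1) = -0.3922; e_2·w_3 = (-0.6167)·0 + (-0.7066)·(-1) + 0.3469·(-1) = 0.3597.
u_3 = w_3 + 0.3922·e_1 − 0.3597·e_2 = (-0.0858, -0.5150, -1.2017).
‖u_3‖ = 1.3102, so e_3 = (-0.0655, -0.3931, -0.9172).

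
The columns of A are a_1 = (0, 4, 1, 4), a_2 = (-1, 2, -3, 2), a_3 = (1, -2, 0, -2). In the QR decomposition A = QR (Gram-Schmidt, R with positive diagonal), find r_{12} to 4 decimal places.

a_1 = (0, 4, 1, 4); ‖a_1‖ = 5.7446, so e_1 = (0.0000, 0.6963, 0.1741, 0.6963).
r_{12} = e_1·a_2 = 2.2630.

r_{12} = 2.2630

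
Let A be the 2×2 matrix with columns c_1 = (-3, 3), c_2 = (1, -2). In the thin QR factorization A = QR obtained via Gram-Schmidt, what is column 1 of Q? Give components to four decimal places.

q_1 = (-0.7071, 0.7071)

q_1 = c_1/‖c_1‖ = (-3, 3)/4.2426 = (-0.7071, 0.7071).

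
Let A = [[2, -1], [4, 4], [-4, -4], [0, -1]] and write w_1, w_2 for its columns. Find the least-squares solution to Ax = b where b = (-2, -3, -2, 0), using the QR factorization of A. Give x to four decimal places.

x = (-0.6543, 0.5185)

q_1 = w_1/‖w_1‖ = (2, 4, -4, 0)/6.0000 = (0.3333, 0.6667, -0.6667, 0.0000).
r_{12} = q_1·w_2 = 5.0000.
u_2 = w_2 − 5.0000·q_1 = (-2.6667, 0.6667, -0.6667, -1.0000).
‖u_2‖ = 3.0000, so q_2 = (-0.8889, 0.2222, -0.2222, -0.3333).
Qᵀb = (-1.3333, 1.5556).
Back-substitute: x_2 = 1.5556/3.0000 = 0.5185.
x_1 = (-1.3333 − 5.0000·0.5185)/6.0000 = -0.6543.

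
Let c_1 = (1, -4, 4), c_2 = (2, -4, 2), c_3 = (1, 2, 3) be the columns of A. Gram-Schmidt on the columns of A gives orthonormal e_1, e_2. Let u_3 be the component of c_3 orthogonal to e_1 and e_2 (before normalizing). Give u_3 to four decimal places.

c_1 = (1, -4, 4); ‖c_1‖ = 5.7446, so e_1 = (0.1741, -0.6963, 0.6963).
e_1·c_2 = 0.1741·2 + (-0.6963)·(-4) + 0.6963·2 = 4.5260.
u_2 = c_2 − 4.5260·e_1 = (1.2121, -0.8485, -1.1515).
‖u_2‖ = 1.8749, so e_2 = (0.6465, -0.4526, -0.6142).
e_1·c_3 = 0.1741·1 + (-0.6963)·2 + 0.6963·3 = 0.8704; e_2·c_3 = 0.6465·1 + (-0.4526)·2 + (-0.6142)·3 = -2.1012.
u_3 = c_3 − 0.8704·e_1 + 2.1012·e_2 = (2.2069, 1.6552, 1.1034).

u_3 = (2.2069, 1.6552, 1.1034)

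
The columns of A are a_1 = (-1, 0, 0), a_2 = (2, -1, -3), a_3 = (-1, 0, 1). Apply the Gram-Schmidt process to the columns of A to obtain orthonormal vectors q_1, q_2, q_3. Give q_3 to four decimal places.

q_3 = (0.0000, -0.9487, 0.3162)

a_1 = (-1, 0, 0); ‖a_1‖ = 1.0000, so q_1 = (-1.0000, 0.0000, 0.0000).
q_1·a_2 = (-1.0000)·2 + 0.0000·(-1) + 0.0000·(-3) = -2.0000.
u_2 = a_2 + 2.0000·q_1 = (0.0000, -1.0000, -3.0000).
‖u_2‖ = 3.1623, so q_2 = (0.0000, -0.3162, -0.9487).
q_1·a_3 = (-1.0000)·(-1) + 0.0000·0 + 0.0000·1 = 1.0000; q_2·a_3 = 0.0000·(-1) + (-0.3162)·0 + (-0.9487)·1 = -0.9487.
u_3 = a_3 − 1.0000·q_1 + 0.9487·q_2 = (0.0000, -0.3000, 0.1000).
‖u_3‖ = 0.3162, so q_3 = (0.0000, -0.9487, 0.3162).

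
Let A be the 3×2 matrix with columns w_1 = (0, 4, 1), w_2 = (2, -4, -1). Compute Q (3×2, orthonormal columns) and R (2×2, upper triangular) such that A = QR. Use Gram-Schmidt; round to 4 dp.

Q = [[0.0000, 1.0000], [0.9701, 0.0000], [0.2425, 0.0000]], R = [[4.1231, -4.1231], [0.0000, 2.0000]]

w_1 = (0, 4, 1); ‖w_1‖ = 4.1231, so e_1 = (0.0000, 0.9701, 0.2425).
e_1·w_2 = 0.0000·2 + 0.9701·(-4) + 0.2425·(-1) = -4.1231.
u_2 = w_2 + 4.1231·e_1 = (2.0000, 0.0000, 0.0000).
‖u_2‖ = 2.0000, so e_2 = (1.0000, 0.0000, 0.0000).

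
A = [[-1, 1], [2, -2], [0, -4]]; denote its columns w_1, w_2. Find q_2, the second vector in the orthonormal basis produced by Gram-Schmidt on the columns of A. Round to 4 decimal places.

w_1 = (-1, 2, 0); ‖w_1‖ = 2.2361, so q_1 = (-0.4472, 0.8944, 0.0000).
q_1·w_2 = (-0.4472)·1 + 0.8944·(-2) + 0.0000·(-4) = -2.2361.
u_2 = w_2 + 2.2361·q_1 = (0.0000, 0.0000, -4.0000).
‖u_2‖ = 4.0000, so q_2 = (0.0000, 0.0000, -1.0000).

q_2 = (0.0000, 0.0000, -1.0000)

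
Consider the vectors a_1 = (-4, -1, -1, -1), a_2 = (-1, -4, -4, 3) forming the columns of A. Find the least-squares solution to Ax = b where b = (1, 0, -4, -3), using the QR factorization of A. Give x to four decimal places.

a_1 = (-4, -1, -1, -1); ‖a_1‖ = 4.3589, so e_1 = (-0.9177, -0.2294, -0.2294, -0.2294).
e_1·a_2 = (-0.9177)·(-1) + (-0.2294)·(-4) + (-0.2294)·(-4) + (-0.2294)·3 = 2.0647.
u_2 = a_2 − 2.0647·e_1 = (0.8947, -3.5263, -3.5263, 3.4737).
‖u_2‖ = 6.1430, so e_2 = (0.1457, -0.5740, -0.5740, 0.5655).
Qᵀb = (0.6882, 0.7454).
Back-substitute: x_2 = 0.7454/6.1430 = 0.1213.
x_1 = (0.6882 − 2.0647·0.1213)/4.3589 = 0.1004.

x = (0.1004, 0.1213)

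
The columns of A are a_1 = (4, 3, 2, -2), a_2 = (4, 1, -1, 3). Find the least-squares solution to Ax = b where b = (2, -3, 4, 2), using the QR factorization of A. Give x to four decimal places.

x = (0.0052, 0.2571)

a_1 = (4, 3, 2, -2); ‖a_1‖ = 5.7446, so q_1 = (0.6963, 0.5222, 0.3482, -0.3482).
q_1·a_2 = 0.6963·4 + 0.5222·1 + 0.3482·(-1) + (-0.3482)·3 = 1.9149.
u_2 = a_2 − 1.9149·q_1 = (2.6667, 0.0000, -1.6667, 3.6667).
‖u_2‖ = 4.8305, so q_2 = (0.5521, 0.0000, -0.3450, 0.7591).
Qᵀb = (0.5222, 1.2421).
Back-substitute: x_2 = 1.2421/4.8305 = 0.2571.
x_1 = (0.5222 − 1.9149·0.2571)/5.7446 = 0.0052.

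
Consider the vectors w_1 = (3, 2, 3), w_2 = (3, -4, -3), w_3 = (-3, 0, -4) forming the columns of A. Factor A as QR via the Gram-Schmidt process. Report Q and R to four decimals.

Q = [[0.6396, 0.7337, 0.2294], [0.4264, -0.5869, 0.6882], [0.6396, -0.3424, -0.6882]], R = [[4.6904, -1.7056, -4.4772], [0.0000, 5.5759, -0.8315], [0.0000, 0.0000, 2.0647]]

q_1 = w_1/‖w_1‖ = (3, 2, 3)/4.6904 = (0.6396, 0.4264, 0.6396).
r_{12} = q_1·w_2 = -1.7056.
u_2 = w_2 + 1.7056·q_1 = (4.0909, -3.2727, -1.9091).
‖u_2‖ = 5.5759, so q_2 = (0.7337, -0.5869, -0.3424).
r_{13} = q_1·w_3 = -4.4772; r_{23} = q_2·w_3 = -0.8315.
u_3 = w_3 + 4.4772·q_1 + 0.8315·q_2 = (0.4737, 1.4211, -1.4211).
‖u_3‖ = 2.0647, so q_3 = (0.2294, 0.6882, -0.6882).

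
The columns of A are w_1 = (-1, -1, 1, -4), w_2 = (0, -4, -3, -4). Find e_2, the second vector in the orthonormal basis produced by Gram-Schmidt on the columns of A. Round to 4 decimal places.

e_2 = (0.1762, -0.6115, -0.7669, -0.0829)

w_1 = (-1, -1, 1, -4); ‖w_1‖ = 4.3589, so e_1 = (-0.2294, -0.2294, 0.2294, -0.9177).
e_1·w_2 = (-0.2294)·0 + (-0.2294)·(-4) + 0.2294·(-3) + (-0.9177)·(-4) = 3.9001.
u_2 = w_2 − 3.9001·e_1 = (0.8947, -3.1053, -3.8947, -0.4211).
‖u_2‖ = 5.0783, so e_2 = (0.1762, -0.6115, -0.7669, -0.0829).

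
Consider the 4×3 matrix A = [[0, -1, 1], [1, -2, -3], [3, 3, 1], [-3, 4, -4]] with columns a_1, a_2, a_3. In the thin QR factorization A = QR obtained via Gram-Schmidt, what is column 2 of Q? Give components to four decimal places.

e_2 = (-0.1867, -0.3243, 0.7076, 0.5995)

a_1 = (0, 1, 3, -3); ‖a_1‖ = 4.3589, so e_1 = (0.0000, 0.2294, 0.6882, -0.6882).
e_1·a_2 = 0.0000·(-1) + 0.2294·(-2) + 0.6882·3 + (-0.6882)·4 = -1.1471.
u_2 = a_2 + 1.1471·e_1 = (-1.0000, -1.7368, 3.7895, 3.2105).
‖u_2‖ = 5.3558, so e_2 = (-0.1867, -0.3243, 0.7076, 0.5995).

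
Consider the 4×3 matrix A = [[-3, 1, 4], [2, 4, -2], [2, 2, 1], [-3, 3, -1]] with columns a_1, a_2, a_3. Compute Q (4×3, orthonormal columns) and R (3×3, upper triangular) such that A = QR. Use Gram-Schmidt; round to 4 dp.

e_1 = a_1/‖a_1‖ = (-3, 2, 2, -3)/5.0990 = (-0.5883, 0.3922, 0.3922, -0.5883).
r_{12} = e_1·a_2 = 0.0000.
u_2 = a_2 − 0.0000·e_1 = (1.0000, 4.0000, 2.0000, 3.0000).
‖u_2‖ = 5.4772, so e_2 = (0.1826, 0.7303, 0.3651, 0.5477).
r_{13} = e_1·a_3 = -2.1573; r_{23} = e_2·a_3 = -0.9129.
u_3 = a_3 + 2.1573·e_1 + 0.9129·e_2 = (2.8974, -0.4872, 2.1795, -1.7692).
‖u_3‖ = 4.0636, so e_3 = (0.7130, -0.1199, 0.5363, -0.4354).

Q = [[-0.5883, 0.1826, 0.7130], [0.3922, 0.7303, -0.1199], [0.3922, 0.3651, 0.5363], [-0.5883, 0.5477, -0.4354]], R = [[5.0990, 0.0000, -2.1573], [0.0000, 5.4772, -0.9129], [0.0000, 0.0000, 4.0636]]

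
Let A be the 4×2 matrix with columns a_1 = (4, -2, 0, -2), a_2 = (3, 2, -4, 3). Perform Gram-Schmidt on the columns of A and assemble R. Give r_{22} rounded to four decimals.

q_1 = a_1/‖a_1‖ = (4, -2, 0, -2)/4.8990 = (0.8165, -0.4082, 0.0000, -0.4082).
r_{12} = q_1·a_2 = 0.4082.
u_2 = a_2 − 0.4082·q_1 = (2.6667, 2.1667, -4.0000, 3.1667).
r_{22} = ‖u_2‖ = 6.1509.

r_{22} = 6.1509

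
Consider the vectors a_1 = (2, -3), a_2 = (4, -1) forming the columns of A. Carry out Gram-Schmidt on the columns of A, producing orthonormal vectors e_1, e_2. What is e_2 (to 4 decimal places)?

e_2 = (0.8321, 0.5547)

a_1 = (2, -3); ‖a_1‖ = 3.6056, so e_1 = (0.5547, -0.8321).
e_1·a_2 = 0.5547·4 + (-0.8321)·(-1) = 3.0509.
u_2 = a_2 − 3.0509·e_1 = (2.3077, 1.5385).
‖u_2‖ = 2.7735, so e_2 = (0.8321, 0.5547).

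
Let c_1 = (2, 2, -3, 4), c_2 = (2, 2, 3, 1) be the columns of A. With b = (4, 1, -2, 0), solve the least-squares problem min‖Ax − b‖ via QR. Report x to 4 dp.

x = (0.4718, 0.1436)

c_1 = (2, 2, -3, 4); ‖c_1‖ = 5.7446, so e_1 = (0.3482, 0.3482, -0.5222, 0.6963).
e_1·c_2 = 0.3482·2 + 0.3482·2 + (-0.5222)·3 + 0.6963·1 = 0.5222.
u_2 = c_2 − 0.5222·e_1 = (1.8182, 1.8182, 3.2727, 0.6364).
‖u_2‖ = 4.2104, so e_2 = (0.4318, 0.4318, 0.7773, 0.1511).
Qᵀb = (2.7852, 0.6046).
Back-substitute: x_2 = 0.6046/4.2104 = 0.1436.
x_1 = (2.7852 − 0.5222·0.1436)/5.7446 = 0.4718.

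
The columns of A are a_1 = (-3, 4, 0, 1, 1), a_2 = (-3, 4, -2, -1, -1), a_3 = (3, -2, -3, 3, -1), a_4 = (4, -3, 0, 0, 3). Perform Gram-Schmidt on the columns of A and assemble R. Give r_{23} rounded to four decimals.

r_{23} = -0.0658

a_1 = (-3, 4, 0, 1, 1); ‖a_1‖ = 5.1962, so e_1 = (-0.5774, 0.7698, 0.0000, 0.1925, 0.1925).
e_1·a_2 = (-0.5774)·(-3) + 0.7698·4 + 0.0000·(-2) + 0.1925·(-1) + 0.1925·(-1) = 4.4264.
u_2 = a_2 − 4.4264·e_1 = (-0.4444, 0.5926, -2.0000, -1.8519, -1.8519).
‖u_2‖ = 3.3775, so e_2 = (-0.1316, 0.1755, -0.5922, -0.5483, -0.5483).
r_{23} = e_2·a_3 = -0.0658.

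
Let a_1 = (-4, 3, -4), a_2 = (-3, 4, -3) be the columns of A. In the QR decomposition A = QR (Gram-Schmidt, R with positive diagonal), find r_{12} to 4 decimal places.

e_1 = a_1/‖a_1‖ = (-4, 3, -4)/6.4031 = (-0.6247, 0.4685, -0.6247).
r_{12} = e_1·a_2 = 5.6223.

r_{12} = 5.6223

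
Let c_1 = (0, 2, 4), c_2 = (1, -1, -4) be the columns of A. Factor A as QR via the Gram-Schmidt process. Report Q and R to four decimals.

Q = [[0.0000, 0.7454], [0.4472, 0.5963], [0.8944, -0.2981]], R = [[4.4721, -4.0249], [0.0000, 1.3416]]

c_1 = (0, 2, 4); ‖c_1‖ = 4.4721, so q_1 = (0.0000, 0.4472, 0.8944).
q_1·c_2 = 0.0000·1 + 0.4472·(-1) + 0.8944·(-4) = -4.0249.
u_2 = c_2 + 4.0249·q_1 = (1.0000, 0.8000, -0.4000).
‖u_2‖ = 1.3416, so q_2 = (0.7454, 0.5963, -0.2981).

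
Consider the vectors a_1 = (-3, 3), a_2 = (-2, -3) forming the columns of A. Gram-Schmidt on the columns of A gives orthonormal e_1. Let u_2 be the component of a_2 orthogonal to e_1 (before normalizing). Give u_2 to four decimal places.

e_1 = a_1/‖a_1‖ = (-3, 3)/4.2426 = (-0.7071, 0.7071).
r_{12} = e_1·a_2 = -0.7071.
u_2 = a_2 + 0.7071·e_1 = (-2.5000, -2.5000).

u_2 = (-2.5000, -2.5000)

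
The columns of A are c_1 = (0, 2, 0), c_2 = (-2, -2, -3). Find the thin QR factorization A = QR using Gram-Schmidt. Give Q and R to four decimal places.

c_1 = (0, 2, 0); ‖c_1‖ = 2.0000, so q_1 = (0.0000, 1.0000, 0.0000).
q_1·c_2 = 0.0000·(-2) + 1.0000·(-2) + 0.0000·(-3) = -2.0000.
u_2 = c_2 + 2.0000·q_1 = (-2.0000, 0.0000, -3.0000).
‖u_2‖ = 3.6056, so q_2 = (-0.5547, 0.0000, -0.8321).

Q = [[0.0000, -0.5547], [1.0000, 0.0000], [0.0000, -0.8321]], R = [[2.0000, -2.0000], [0.0000, 3.6056]]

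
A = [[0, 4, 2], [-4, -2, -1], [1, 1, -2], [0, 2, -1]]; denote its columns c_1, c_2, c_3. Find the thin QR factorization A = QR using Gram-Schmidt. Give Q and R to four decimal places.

c_1 = (0, -4, 1, 0); ‖c_1‖ = 4.1231, so e_1 = (0.0000, -0.9701, 0.2425, 0.0000).
e_1·c_2 = 0.0000·4 + (-0.9701)·(-2) + 0.2425·1 + 0.0000·2 = 2.1828.
u_2 = c_2 − 2.1828·e_1 = (4.0000, 0.1176, 0.4706, 2.0000).
‖u_2‖ = 4.4984, so e_2 = (0.8892, 0.0262, 0.1046, 0.4446).
e_1·c_3 = 0.0000·2 + (-0.9701)·(-1) + 0.2425·(-2) + 0.0000·(-1) = 0.4851; e_2·c_3 = 0.8892·2 + 0.0262·(-1) + 0.1046·(-2) + 0.4446·(-1) = 1.0984.
u_3 = c_3 − 0.4851·e_1 − 1.0984·e_2 = (1.0233, -0.5581, -2.2326, -1.4884).
‖u_3‖ = 2.9254, so e_3 = (0.3498, -0.1908, -0.7632, -0.5088).

Q = [[0.0000, 0.8892, 0.3498], [-0.9701, 0.0262, -0.1908], [0.2425, 0.1046, -0.7632], [0.0000, 0.4446, -0.5088]], R = [[4.1231, 2.1828, 0.4851], [0.0000, 4.4984, 1.0984], [0.0000, 0.0000, 2.9254]]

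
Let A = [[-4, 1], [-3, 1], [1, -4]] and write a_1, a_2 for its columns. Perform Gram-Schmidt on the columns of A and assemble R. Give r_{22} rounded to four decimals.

a_1 = (-4, -3, 1); ‖a_1‖ = 5.0990, so e_1 = (-0.7845, -0.5883, 0.1961).
e_1·a_2 = (-0.7845)·1 + (-0.5883)·1 + 0.1961·(-4) = -2.1573.
u_2 = a_2 + 2.1573·e_1 = (-0.6923, -0.2692, -3.5769).
r_{22} = ‖u_2‖ = 3.6532.

r_{22} = 3.6532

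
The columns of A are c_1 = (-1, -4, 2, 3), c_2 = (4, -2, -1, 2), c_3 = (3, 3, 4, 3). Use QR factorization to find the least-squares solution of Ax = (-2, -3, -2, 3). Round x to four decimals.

c_1 = (-1, -4, 2, 3); ‖c_1‖ = 5.4772, so q_1 = (-0.1826, -0.7303, 0.3651, 0.5477).
q_1·c_2 = (-0.1826)·4 + (-0.7303)·(-2) + 0.3651·(-1) + 0.5477·2 = 1.4606.
u_2 = c_2 − 1.4606·q_1 = (4.2667, -0.9333, -1.5333, 1.2000).
‖u_2‖ = 4.7819, so q_2 = (0.8923, -0.1952, -0.3207, 0.2509).
q_1·c_3 = (-0.1826)·3 + (-0.7303)·3 + 0.3651·4 + 0.5477·3 = 0.3651; q_2·c_3 = 0.8923·3 + (-0.1952)·3 + (-0.3207)·4 + 0.2509·3 = 1.5614.
u_3 = c_3 − 0.3651·q_1 − 1.5614·q_2 = (1.6735, 3.5714, 4.3673, 2.4082).
‖u_3‖ = 6.3583, so q_3 = (0.2632, 0.5617, 0.6869, 0.3787).
Qᵀb = (3.4689, 0.1952, -2.4490).
Back-substitute: x_3 = -2.4490/6.3583 = -0.3852.
x_2 = (0.1952 − 1.5614·(-0.3852))/4.7819 = 0.1666.
x_1 = (3.4689 − 1.4606·0.1666 − 0.3651·(-0.3852))/5.4772 = 0.6146.

x = (0.6146, 0.1666, -0.3852)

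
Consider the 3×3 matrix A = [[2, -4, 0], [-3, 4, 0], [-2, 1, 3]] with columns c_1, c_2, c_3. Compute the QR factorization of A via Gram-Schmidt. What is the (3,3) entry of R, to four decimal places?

r_{33} = 1.3675

c_1 = (2, -3, -2); ‖c_1‖ = 4.1231, so q_1 = (0.4851, -0.7276, -0.4851).
q_1·c_2 = 0.4851·(-4) + (-0.7276)·4 + (-0.4851)·1 = -5.3358.
u_2 = c_2 + 5.3358·q_1 = (-1.4118, 0.1176, -1.5882).
‖u_2‖ = 2.1282, so q_2 = (-0.6633, 0.0553, -0.7463).
q_1·c_3 = 0.4851·0 + (-0.7276)·0 + (-0.4851)·3 = -1.4552; q_2·c_3 = (-0.6633)·0 + 0.0553·0 + (-0.7463)·3 = -2.2388.
u_3 = c_3 + 1.4552·q_1 + 2.2388·q_2 = (-0.7792, -0.9351, 0.6234).
r_{33} = ‖u_3‖ = 1.3675.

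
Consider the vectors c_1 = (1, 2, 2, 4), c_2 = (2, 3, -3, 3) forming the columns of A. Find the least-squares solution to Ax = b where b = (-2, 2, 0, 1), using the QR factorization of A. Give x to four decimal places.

c_1 = (1, 2, 2, 4); ‖c_1‖ = 5.0000, so e_1 = (0.2000, 0.4000, 0.4000, 0.8000).
e_1·c_2 = 0.2000·2 + 0.4000·3 + 0.4000·(-3) + 0.8000·3 = 2.8000.
u_2 = c_2 − 2.8000·e_1 = (1.4400, 1.8800, -4.1200, 0.7600).
‖u_2‖ = 4.8125, so e_2 = (0.2992, 0.3907, -0.8561, 0.1579).
Qᵀb = (1.2000, 0.3408).
Back-substitute: x_2 = 0.3408/4.8125 = 0.0708.
x_1 = (1.2000 − 2.8000·0.0708)/5.0000 = 0.2003.

x = (0.2003, 0.0708)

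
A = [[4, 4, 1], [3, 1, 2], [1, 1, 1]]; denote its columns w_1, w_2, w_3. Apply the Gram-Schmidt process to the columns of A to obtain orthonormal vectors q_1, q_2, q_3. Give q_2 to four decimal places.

q_1 = w_1/‖w_1‖ = (4, 3, 1)/5.0990 = (0.7845, 0.5883, 0.1961).
r_{12} = q_1·w_2 = 3.9223.
u_2 = w_2 − 3.9223·q_1 = (0.9231, -1.3077, 0.2308).
‖u_2‖ = 1.6172, so q_2 = (0.5708, -0.8086, 0.1427).

q_2 = (0.5708, -0.8086, 0.1427)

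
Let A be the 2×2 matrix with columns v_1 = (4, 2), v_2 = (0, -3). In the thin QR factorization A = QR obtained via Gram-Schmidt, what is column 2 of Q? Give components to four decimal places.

e_2 = (0.4472, -0.8944)

v_1 = (4, 2); ‖v_1‖ = 4.4721, so e_1 = (0.8944, 0.4472).
e_1·v_2 = 0.8944·0 + 0.4472·(-3) = -1.3416.
u_2 = v_2 + 1.3416·e_1 = (1.2000, -2.4000).
‖u_2‖ = 2.6833, so e_2 = (0.4472, -0.8944).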